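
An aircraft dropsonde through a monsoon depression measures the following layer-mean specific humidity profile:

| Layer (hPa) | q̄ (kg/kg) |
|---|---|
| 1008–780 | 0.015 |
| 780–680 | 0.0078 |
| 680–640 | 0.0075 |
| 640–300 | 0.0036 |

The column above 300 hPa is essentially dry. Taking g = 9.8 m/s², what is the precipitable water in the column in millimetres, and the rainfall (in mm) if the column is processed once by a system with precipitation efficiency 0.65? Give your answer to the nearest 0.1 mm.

PW ≈ 58.4 mm; rainfall ≈ 38.0 mm

Precipitable water is the column-integrated vapour mass per unit area: PW = (1/g) Σ q̄ Δp, with q in kg/kg and Δp in Pa (1 kg/m² of water = 1 mm).
Layer 1008–780 hPa: Δp = 228 hPa = 22800 Pa, q̄ = 0.015 kg/kg → 0.015 × 22800 / 9.8 = 34.90 mm
Layer 780–680 hPa: Δp = 100 hPa = 10000 Pa, q̄ = 0.0078 kg/kg → 0.0078 × 10000 / 9.8 = 7.96 mm
Layer 680–640 hPa: Δp = 40 hPa = 4000 Pa, q̄ = 0.0075 kg/kg → 0.0075 × 4000 / 9.8 = 3.06 mm
Layer 640–300 hPa: Δp = 340 hPa = 34000 Pa, q̄ = 0.0036 kg/kg → 0.0036 × 34000 / 9.8 = 12.49 mm
PW = 34.90 + 7.96 + 3.06 + 12.49 = 58.41 ≈ 58.4 mm.
Rainfall = ε × PW = 0.65 × 58.4 = 38.0 mm.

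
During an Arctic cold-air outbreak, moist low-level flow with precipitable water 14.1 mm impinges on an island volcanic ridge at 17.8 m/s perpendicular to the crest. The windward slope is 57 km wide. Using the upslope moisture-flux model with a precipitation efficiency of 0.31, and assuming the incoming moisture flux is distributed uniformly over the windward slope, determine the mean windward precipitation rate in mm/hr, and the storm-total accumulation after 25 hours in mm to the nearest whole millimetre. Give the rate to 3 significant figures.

Incoming column moisture flux per unit ridge length: F = V × PW = 17.8 × 14.1 = 250.98 mm·m/s.
Spread over the 57 km slope with efficiency ε = 0.31: R = ε·F/W = 0.31 × 250.98 / 57000 m = 1.365e-03 mm/s.
R = 1.365e-03 × 3600 = 4.91 mm/hr.
Over 25 h: total = 4.91 × 25 = 122.75 ≈ 123 mm.

R ≈ 4.91 mm/hr; total ≈ 123 mm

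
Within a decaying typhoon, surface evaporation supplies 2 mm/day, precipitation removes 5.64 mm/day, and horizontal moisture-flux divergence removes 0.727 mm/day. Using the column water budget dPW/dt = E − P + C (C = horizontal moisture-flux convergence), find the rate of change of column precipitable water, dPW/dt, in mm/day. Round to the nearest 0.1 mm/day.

dPW/dt ≈ -4.4 mm/day

dPW/dt = E − P + C = 2 − 5.64 + (-0.727) = -4.4 mm/day.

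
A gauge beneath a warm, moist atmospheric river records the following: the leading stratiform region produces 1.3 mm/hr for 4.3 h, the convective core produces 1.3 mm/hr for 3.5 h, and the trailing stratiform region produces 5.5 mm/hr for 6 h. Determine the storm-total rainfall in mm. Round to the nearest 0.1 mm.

total ≈ 43.1 mm

Total = Σ Rᵢ Δtᵢ = 1.3 × 4.3 + 1.3 × 3.5 + 5.5 × 6
      = 5.59 + 4.55 + 33 = 43.1 mm.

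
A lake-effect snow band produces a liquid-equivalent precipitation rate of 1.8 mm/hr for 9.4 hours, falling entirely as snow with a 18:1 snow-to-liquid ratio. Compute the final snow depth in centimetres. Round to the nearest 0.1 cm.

snow depth ≈ 30.5 cm

Liquid-equivalent depth = 1.8 × 9.4 = 16.92 mm.
Snow depth = 16.92 mm × 18 = 304.56 mm = 30.5 cm.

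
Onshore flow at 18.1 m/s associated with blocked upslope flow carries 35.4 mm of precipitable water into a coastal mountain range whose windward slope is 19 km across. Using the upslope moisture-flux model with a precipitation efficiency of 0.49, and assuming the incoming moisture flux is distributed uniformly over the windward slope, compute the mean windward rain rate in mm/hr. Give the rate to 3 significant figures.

Incoming column moisture flux per unit ridge length: F = V × PW = 18.1 × 35.4 = 640.74 mm·m/s.
Spread over the 19 km slope with efficiency ε = 0.49: R = ε·F/W = 0.49 × 640.74 / 19000 m = 1.652e-02 mm/s.
R = 1.652e-02 × 3600 = 59.5 mm/hr.

R ≈ 59.5 mm/hr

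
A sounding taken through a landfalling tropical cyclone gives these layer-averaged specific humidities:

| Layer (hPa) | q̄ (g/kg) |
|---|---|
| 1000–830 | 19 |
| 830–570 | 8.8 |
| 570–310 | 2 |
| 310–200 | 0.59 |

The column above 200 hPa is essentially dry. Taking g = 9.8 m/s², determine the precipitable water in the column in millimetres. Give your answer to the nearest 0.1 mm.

PW ≈ 62.3 mm

Precipitable water is the column-integrated vapour mass per unit area: PW = (1/g) Σ q̄ Δp, with q in kg/kg and Δp in Pa (1 kg/m² of water = 1 mm).
Layer 1000–830 hPa: Δp = 170 hPa = 17000 Pa, q̄ = 0.019 kg/kg → 0.019 × 17000 / 9.8 = 32.96 mm
Layer 830–570 hPa: Δp = 260 hPa = 26000 Pa, q̄ = 0.0088 kg/kg → 0.0088 × 26000 / 9.8 = 23.35 mm
Layer 570–310 hPa: Δp = 260 hPa = 26000 Pa, q̄ = 0.002 kg/kg → 0.002 × 26000 / 9.8 = 5.31 mm
Layer 310–200 hPa: Δp = 110 hPa = 11000 Pa, q̄ = 0.00059 kg/kg → 0.00059 × 11000 / 9.8 = 0.66 mm
PW = 32.96 + 23.35 + 5.31 + 0.66 = 62.28 ≈ 62.3 mm.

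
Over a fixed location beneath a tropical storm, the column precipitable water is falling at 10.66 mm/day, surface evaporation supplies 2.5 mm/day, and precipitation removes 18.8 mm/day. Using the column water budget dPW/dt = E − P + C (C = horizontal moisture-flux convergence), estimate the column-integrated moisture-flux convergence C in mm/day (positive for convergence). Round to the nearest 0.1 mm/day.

dPW/dt = -10.66 mm/day.
C = dPW/dt − E + P = (-10.66) − 2.5 + 18.8 = 5.6 mm/day.

C ≈ 5.6 mm/day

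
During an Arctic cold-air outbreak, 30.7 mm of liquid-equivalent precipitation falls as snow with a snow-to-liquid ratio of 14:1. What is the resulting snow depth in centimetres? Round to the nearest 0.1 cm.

snow depth ≈ 43.0 cm

Snow depth = liquid × ratio = 30.7 mm × 14 = 429.8 mm = 43.0 cm.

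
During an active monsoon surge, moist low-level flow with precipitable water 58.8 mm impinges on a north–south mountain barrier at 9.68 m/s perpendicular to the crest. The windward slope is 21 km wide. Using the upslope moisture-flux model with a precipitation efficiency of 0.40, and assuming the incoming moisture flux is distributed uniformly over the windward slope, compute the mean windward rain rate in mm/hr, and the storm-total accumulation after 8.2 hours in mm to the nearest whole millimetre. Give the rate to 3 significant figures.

Incoming column moisture flux per unit ridge length: F = V × PW = 9.68 × 58.8 = 569.184 mm·m/s.
Spread over the 21 km slope with efficiency ε = 0.40: R = ε·F/W = 0.40 × 569.184 / 21000 m = 1.084e-02 mm/s.
R = 1.084e-02 × 3600 = 39.0 mm/hr.
Over 8.2 h: total = 39.0 × 8.2 = 319.8 ≈ 320 mm.

R ≈ 39.0 mm/hr; total ≈ 320 mm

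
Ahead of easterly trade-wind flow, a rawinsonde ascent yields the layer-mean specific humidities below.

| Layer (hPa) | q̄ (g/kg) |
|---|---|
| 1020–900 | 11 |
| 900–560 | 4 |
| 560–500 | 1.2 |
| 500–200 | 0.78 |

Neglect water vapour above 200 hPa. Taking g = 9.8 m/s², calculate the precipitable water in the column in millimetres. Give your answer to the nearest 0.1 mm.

Precipitable water is the column-integrated vapour mass per unit area: PW = (1/g) Σ q̄ Δp, with q in kg/kg and Δp in Pa (1 kg/m² of water = 1 mm).
Layer 1020–900 hPa: Δp = 120 hPa = 12000 Pa, q̄ = 0.011 kg/kg → 0.011 × 12000 / 9.8 = 13.47 mm
Layer 900–560 hPa: Δp = 340 hPa = 34000 Pa, q̄ = 0.004 kg/kg → 0.004 × 34000 / 9.8 = 13.88 mm
Layer 560–500 hPa: Δp = 60 hPa = 6000 Pa, q̄ = 0.0012 kg/kg → 0.0012 × 6000 / 9.8 = 0.73 mm
Layer 500–200 hPa: Δp = 300 hPa = 30000 Pa, q̄ = 0.00078 kg/kg → 0.00078 × 30000 / 9.8 = 2.39 mm
PW = 13.47 + 13.88 + 0.73 + 2.39 = 30.47 ≈ 30.5 mm.

PW ≈ 30.5 mm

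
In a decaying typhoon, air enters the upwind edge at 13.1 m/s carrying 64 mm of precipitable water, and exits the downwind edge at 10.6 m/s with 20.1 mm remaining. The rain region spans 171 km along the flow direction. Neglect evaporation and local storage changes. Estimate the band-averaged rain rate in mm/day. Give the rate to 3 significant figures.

R ≈ 316 mm/day

Column moisture flux per unit crosswind length is F = V × PW.
Inflow: F_in = 13.1 × 64 = 838.4 mm·m/s
Outflow: F_out = 10.6 × 20.1 = 213.06 mm·m/s
Steady-state rate R = (F_in − F_out)/L = (838.4 − 213.06) / 171000 m = 3.657e-03 mm/s.
R = 3.657e-03 × 3600 × 24 = 316 mm/day.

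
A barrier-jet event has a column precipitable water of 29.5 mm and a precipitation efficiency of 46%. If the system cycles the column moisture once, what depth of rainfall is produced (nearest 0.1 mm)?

rainfall ≈ 13.6 mm

Rainfall = ε × PW = 0.46 × 29.5 = 13.6 mm.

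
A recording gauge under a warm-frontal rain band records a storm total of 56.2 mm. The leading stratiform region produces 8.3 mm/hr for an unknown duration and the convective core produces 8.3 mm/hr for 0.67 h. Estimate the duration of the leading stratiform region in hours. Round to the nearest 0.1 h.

Known phases: 8.3 × 0.67 = 5.561 mm.
Remaining depth = 56.2 − 5.561 = 50.639 mm.
Duration = 50.639 / 8.3 = 6.1 h.

duration ≈ 6.1 h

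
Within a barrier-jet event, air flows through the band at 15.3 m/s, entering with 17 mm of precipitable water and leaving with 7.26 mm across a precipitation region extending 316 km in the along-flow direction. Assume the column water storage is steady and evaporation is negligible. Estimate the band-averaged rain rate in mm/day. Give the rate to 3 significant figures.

Column moisture flux per unit crosswind length is F = V × PW.
Inflow: F_in = 15.3 × 17 = 260.1 mm·m/s
Outflow: F_out = 15.3 × 7.26 = 111.078 mm·m/s
Steady-state rate R = (F_in − F_out)/L = (260.1 − 111.078) / 316000 m = 4.716e-04 mm/s.
R = 4.716e-04 × 3600 × 24 = 40.7 mm/day.

R ≈ 40.7 mm/day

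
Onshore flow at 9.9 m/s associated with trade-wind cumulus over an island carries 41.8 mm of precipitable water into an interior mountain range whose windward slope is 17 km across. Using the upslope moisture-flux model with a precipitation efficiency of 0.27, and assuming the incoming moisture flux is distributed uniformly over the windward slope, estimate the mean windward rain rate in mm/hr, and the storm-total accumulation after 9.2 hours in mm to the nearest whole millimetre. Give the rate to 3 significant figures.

R ≈ 23.7 mm/hr; total ≈ 218 mm

Incoming column moisture flux per unit ridge length: F = V × PW = 9.9 × 41.8 = 413.82 mm·m/s.
Spread over the 17 km slope with efficiency ε = 0.27: R = ε·F/W = 0.27 × 413.82 / 17000 m = 6.572e-03 mm/s.
R = 6.572e-03 × 3600 = 23.7 mm/hr.
Over 9.2 h: total = 23.7 × 9.2 = 218.04 ≈ 218 mm.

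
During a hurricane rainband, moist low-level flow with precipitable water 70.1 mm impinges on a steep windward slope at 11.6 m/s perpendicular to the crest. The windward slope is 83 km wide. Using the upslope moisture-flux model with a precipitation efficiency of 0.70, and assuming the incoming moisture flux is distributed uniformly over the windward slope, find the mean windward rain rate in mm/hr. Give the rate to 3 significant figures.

R ≈ 24.7 mm/hr

Incoming column moisture flux per unit ridge length: F = V × PW = 11.6 × 70.1 = 813.16 mm·m/s.
Spread over the 83 km slope with efficiency ε = 0.70: R = ε·F/W = 0.70 × 813.16 / 83000 m = 6.858e-03 mm/s.
R = 6.858e-03 × 3600 = 24.7 mm/hr.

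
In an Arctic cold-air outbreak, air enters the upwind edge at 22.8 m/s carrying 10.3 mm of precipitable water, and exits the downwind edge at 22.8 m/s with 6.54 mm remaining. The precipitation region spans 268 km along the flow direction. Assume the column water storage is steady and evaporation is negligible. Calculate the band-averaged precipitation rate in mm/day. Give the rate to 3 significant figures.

Column moisture flux per unit crosswind length is F = V × PW.
Inflow: F_in = 22.8 × 10.3 = 234.84 mm·m/s
Outflow: F_out = 22.8 × 6.54 = 149.112 mm·m/s
Steady-state rate R = (F_in − F_out)/L = (234.84 − 149.112) / 268000 m = 3.199e-04 mm/s.
R = 3.199e-04 × 3600 × 24 = 27.6 mm/day.

R ≈ 27.6 mm/day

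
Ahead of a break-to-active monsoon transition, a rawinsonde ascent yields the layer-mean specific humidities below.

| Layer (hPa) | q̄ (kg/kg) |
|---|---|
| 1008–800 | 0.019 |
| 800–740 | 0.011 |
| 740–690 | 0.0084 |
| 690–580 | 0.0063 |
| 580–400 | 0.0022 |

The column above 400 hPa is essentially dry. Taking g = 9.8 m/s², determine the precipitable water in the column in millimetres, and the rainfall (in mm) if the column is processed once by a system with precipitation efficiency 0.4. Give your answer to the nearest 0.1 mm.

Precipitable water is the column-integrated vapour mass per unit area: PW = (1/g) Σ q̄ Δp, with q in kg/kg and Δp in Pa (1 kg/m² of water = 1 mm).
Layer 1008–800 hPa: Δp = 208 hPa = 20800 Pa, q̄ = 0.019 kg/kg → 0.019 × 20800 / 9.8 = 40.33 mm
Layer 800–740 hPa: Δp = 60 hPa = 6000 Pa, q̄ = 0.011 kg/kg → 0.011 × 6000 / 9.8 = 6.73 mm
Layer 740–690 hPa: Δp = 50 hPa = 5000 Pa, q̄ = 0.0084 kg/kg → 0.0084 × 5000 / 9.8 = 4.29 mm
Layer 690–580 hPa: Δp = 110 hPa = 11000 Pa, q̄ = 0.0063 kg/kg → 0.0063 × 11000 / 9.8 = 7.07 mm
Layer 580–400 hPa: Δp = 180 hPa = 18000 Pa, q̄ = 0.0022 kg/kg → 0.0022 × 18000 / 9.8 = 4.04 mm
PW = 40.33 + 6.73 + 4.29 + 7.07 + 4.04 = 62.46 ≈ 62.5 mm.
Rainfall = ε × PW = 0.4 × 62.5 = 25.0 mm.

PW ≈ 62.5 mm; rainfall ≈ 25.0 mm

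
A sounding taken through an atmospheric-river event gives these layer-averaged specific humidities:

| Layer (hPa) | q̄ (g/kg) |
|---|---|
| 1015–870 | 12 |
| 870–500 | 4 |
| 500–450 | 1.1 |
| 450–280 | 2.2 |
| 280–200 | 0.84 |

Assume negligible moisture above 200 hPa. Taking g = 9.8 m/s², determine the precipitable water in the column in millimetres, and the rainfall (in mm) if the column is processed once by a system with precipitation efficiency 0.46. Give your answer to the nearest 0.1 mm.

PW ≈ 37.9 mm; rainfall ≈ 17.4 mm

Precipitable water is the column-integrated vapour mass per unit area: PW = (1/g) Σ q̄ Δp, with q in kg/kg and Δp in Pa (1 kg/m² of water = 1 mm).
Layer 1015–870 hPa: Δp = 145 hPa = 14500 Pa, q̄ = 0.012 kg/kg → 0.012 × 14500 / 9.8 = 17.76 mm
Layer 870–500 hPa: Δp = 370 hPa = 37000 Pa, q̄ = 0.004 kg/kg → 0.004 × 37000 / 9.8 = 15.10 mm
Layer 500–450 hPa: Δp = 50 hPa = 5000 Pa, q̄ = 0.0011 kg/kg → 0.0011 × 5000 / 9.8 = 0.56 mm
Layer 450–280 hPa: Δp = 170 hPa = 17000 Pa, q̄ = 0.0022 kg/kg → 0.0022 × 17000 / 9.8 = 3.82 mm
Layer 280–200 hPa: Δp = 80 hPa = 8000 Pa, q̄ = 0.00084 kg/kg → 0.00084 × 8000 / 9.8 = 0.69 mm
PW = 17.76 + 15.10 + 0.56 + 3.82 + 0.69 = 37.93 ≈ 37.9 mm.
Rainfall = ε × PW = 0.46 × 37.9 = 17.4 mm.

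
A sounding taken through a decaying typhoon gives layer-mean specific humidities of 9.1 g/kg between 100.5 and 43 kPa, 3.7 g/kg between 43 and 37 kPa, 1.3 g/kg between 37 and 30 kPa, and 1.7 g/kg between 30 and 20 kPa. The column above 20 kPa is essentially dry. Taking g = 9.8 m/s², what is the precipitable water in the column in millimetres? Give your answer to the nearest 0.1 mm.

PW ≈ 58.3 mm

Precipitable water is the column-integrated vapour mass per unit area: PW = (1/g) Σ q̄ Δp, with q in kg/kg and Δp in Pa (1 kg/m² of water = 1 mm).
Layer 100.5–43 kPa: Δp = 575 hPa = 57500 Pa, q̄ = 0.0091 kg/kg → 0.0091 × 57500 / 9.8 = 53.39 mm
Layer 43–37 kPa: Δp = 60 hPa = 6000 Pa, q̄ = 0.0037 kg/kg → 0.0037 × 6000 / 9.8 = 2.27 mm
Layer 37–30 kPa: Δp = 70 hPa = 7000 Pa, q̄ = 0.0013 kg/kg → 0.0013 × 7000 / 9.8 = 0.93 mm
Layer 30–20 kPa: Δp = 100 hPa = 10000 Pa, q̄ = 0.0017 kg/kg → 0.0017 × 10000 / 9.8 = 1.73 mm
PW = 53.39 + 2.27 + 0.93 + 1.73 = 58.32 ≈ 58.3 mm.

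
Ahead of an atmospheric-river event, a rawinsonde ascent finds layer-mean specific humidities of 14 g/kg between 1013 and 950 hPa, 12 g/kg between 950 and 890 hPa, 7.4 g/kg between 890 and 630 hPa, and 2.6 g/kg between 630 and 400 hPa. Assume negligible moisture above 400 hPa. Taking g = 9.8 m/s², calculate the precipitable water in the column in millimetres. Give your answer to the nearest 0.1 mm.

PW ≈ 42.1 mm

Precipitable water is the column-integrated vapour mass per unit area: PW = (1/g) Σ q̄ Δp, with q in kg/kg and Δp in Pa (1 kg/m² of water = 1 mm).
Layer 1013–950 hPa: Δp = 63 hPa = 6300 Pa, q̄ = 0.014 kg/kg → 0.014 × 6300 / 9.8 = 9.00 mm
Layer 950–890 hPa: Δp = 60 hPa = 6000 Pa, q̄ = 0.012 kg/kg → 0.012 × 6000 / 9.8 = 7.35 mm
Layer 890–630 hPa: Δp = 260 hPa = 26000 Pa, q̄ = 0.0074 kg/kg → 0.0074 × 26000 / 9.8 = 19.63 mm
Layer 630–400 hPa: Δp = 230 hPa = 23000 Pa, q̄ = 0.0026 kg/kg → 0.0026 × 23000 / 9.8 = 6.10 mm
PW = 9.00 + 7.35 + 19.63 + 6.10 = 42.08 ≈ 42.1 mm.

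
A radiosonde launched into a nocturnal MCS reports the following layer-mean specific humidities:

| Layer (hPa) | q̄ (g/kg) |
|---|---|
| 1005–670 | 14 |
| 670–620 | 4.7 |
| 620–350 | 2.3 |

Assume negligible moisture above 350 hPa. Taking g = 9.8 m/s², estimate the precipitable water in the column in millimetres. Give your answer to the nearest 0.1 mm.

Precipitable water is the column-integrated vapour mass per unit area: PW = (1/g) Σ q̄ Δp, with q in kg/kg and Δp in Pa (1 kg/m² of water = 1 mm).
Layer 1005–670 hPa: Δp = 335 hPa = 33500 Pa, q̄ = 0.014 kg/kg → 0.014 × 33500 / 9.8 = 47.86 mm
Layer 670–620 hPa: Δp = 50 hPa = 5000 Pa, q̄ = 0.0047 kg/kg → 0.0047 × 5000 / 9.8 = 2.40 mm
Layer 620–350 hPa: Δp = 270 hPa = 27000 Pa, q̄ = 0.0023 kg/kg → 0.0023 × 27000 / 9.8 = 6.34 mm
PW = 47.86 + 2.40 + 6.34 = 56.60 ≈ 56.6 mm.

PW ≈ 56.6 mm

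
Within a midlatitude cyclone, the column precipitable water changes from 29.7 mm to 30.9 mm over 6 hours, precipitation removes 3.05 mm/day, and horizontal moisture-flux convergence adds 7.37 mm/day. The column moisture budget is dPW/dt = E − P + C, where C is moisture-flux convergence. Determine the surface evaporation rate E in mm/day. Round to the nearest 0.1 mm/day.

E ≈ 0.5 mm/day

dPW/dt = (30.9 − 29.7) mm / (6/24 day) = +4.800 mm/day.
E = dPW/dt + P − C = (+4.800) + 3.05 − (7.37) = 0.5 mm/day.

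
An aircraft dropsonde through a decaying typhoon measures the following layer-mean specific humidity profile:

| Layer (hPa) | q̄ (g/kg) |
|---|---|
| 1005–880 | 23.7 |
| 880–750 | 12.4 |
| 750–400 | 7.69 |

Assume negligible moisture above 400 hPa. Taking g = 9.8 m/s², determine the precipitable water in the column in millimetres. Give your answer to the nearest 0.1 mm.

Precipitable water is the column-integrated vapour mass per unit area: PW = (1/g) Σ q̄ Δp, with q in kg/kg and Δp in Pa (1 kg/m² of water = 1 mm).
Layer 1005–880 hPa: Δp = 125 hPa = 12500 Pa, q̄ = 0.0237 kg/kg → 0.0237 × 12500 / 9.8 = 30.23 mm
Layer 880–750 hPa: Δp = 130 hPa = 13000 Pa, q̄ = 0.0124 kg/kg → 0.0124 × 13000 / 9.8 = 16.45 mm
Layer 750–400 hPa: Δp = 350 hPa = 35000 Pa, q̄ = 0.00769 kg/kg → 0.00769 × 35000 / 9.8 = 27.46 mm
PW = 30.23 + 16.45 + 27.46 = 74.14 ≈ 74.1 mm.

PW ≈ 74.1 mm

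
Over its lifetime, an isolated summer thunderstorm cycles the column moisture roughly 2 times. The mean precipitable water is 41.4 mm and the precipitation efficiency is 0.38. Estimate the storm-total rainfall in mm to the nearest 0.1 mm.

Each cycle deposits ε × PW = 0.38 × 41.4 = 15.732 mm.
Over 2 cycles: 2 × 15.732 = 31.5 mm.

rainfall ≈ 31.5 mm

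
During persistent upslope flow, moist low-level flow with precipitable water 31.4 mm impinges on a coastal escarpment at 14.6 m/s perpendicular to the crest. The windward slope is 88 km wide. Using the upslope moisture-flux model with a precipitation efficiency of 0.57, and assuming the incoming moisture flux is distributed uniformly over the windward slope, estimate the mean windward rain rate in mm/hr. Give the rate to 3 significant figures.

Incoming column moisture flux per unit ridge length: F = V × PW = 14.6 × 31.4 = 458.44 mm·m/s.
Spread over the 88 km slope with efficiency ε = 0.57: R = ε·F/W = 0.57 × 458.44 / 88000 m = 2.969e-03 mm/s.
R = 2.969e-03 × 3600 = 10.7 mm/hr.

R ≈ 10.7 mm/hr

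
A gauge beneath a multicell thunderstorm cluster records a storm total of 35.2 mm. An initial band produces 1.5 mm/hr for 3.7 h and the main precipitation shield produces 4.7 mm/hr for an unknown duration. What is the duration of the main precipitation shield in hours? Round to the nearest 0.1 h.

Known phases: 1.5 × 3.7 = 5.55 mm.
Remaining depth = 35.2 − 5.55 = 29.65 mm.
Duration = 29.65 / 4.7 = 6.3 h.

duration ≈ 6.3 h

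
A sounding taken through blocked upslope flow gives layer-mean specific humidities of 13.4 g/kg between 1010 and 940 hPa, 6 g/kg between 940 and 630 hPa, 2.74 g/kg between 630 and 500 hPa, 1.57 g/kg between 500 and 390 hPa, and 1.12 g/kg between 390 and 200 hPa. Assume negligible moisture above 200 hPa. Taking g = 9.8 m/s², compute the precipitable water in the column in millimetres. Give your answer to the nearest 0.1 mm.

Precipitable water is the column-integrated vapour mass per unit area: PW = (1/g) Σ q̄ Δp, with q in kg/kg and Δp in Pa (1 kg/m² of water = 1 mm).
Layer 1010–940 hPa: Δp = 70 hPa = 7000 Pa, q̄ = 0.0134 kg/kg → 0.0134 × 7000 / 9.8 = 9.57 mm
Layer 940–630 hPa: Δp = 310 hPa = 31000 Pa, q̄ = 0.006 kg/kg → 0.006 × 31000 / 9.8 = 18.98 mm
Layer 630–500 hPa: Δp = 130 hPa = 13000 Pa, q̄ = 0.00274 kg/kg → 0.00274 × 13000 / 9.8 = 3.63 mm
Layer 500–390 hPa: Δp = 110 hPa = 11000 Pa, q̄ = 0.00157 kg/kg → 0.00157 × 11000 / 9.8 = 1.76 mm
Layer 390–200 hPa: Δp = 190 hPa = 19000 Pa, q̄ = 0.00112 kg/kg → 0.00112 × 19000 / 9.8 = 2.17 mm
PW = 9.57 + 18.98 + 3.63 + 1.76 + 2.17 = 36.11 ≈ 36.1 mm.

PW ≈ 36.1 mm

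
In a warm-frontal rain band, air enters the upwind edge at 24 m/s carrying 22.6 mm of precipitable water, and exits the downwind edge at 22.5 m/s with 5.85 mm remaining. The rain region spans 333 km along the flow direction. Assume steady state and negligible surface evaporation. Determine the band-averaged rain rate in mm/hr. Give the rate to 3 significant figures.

R ≈ 4.44 mm/hr

Column moisture flux per unit crosswind length is F = V × PW.
Inflow: F_in = 24 × 22.6 = 542.4 mm·m/s
Outflow: F_out = 22.5 × 5.85 = 131.625 mm·m/s
Steady-state rate R = (F_in − F_out)/L = (542.4 − 131.625) / 333000 m = 1.234e-03 mm/s.
R = 1.234e-03 × 3600 = 4.44 mm/hr.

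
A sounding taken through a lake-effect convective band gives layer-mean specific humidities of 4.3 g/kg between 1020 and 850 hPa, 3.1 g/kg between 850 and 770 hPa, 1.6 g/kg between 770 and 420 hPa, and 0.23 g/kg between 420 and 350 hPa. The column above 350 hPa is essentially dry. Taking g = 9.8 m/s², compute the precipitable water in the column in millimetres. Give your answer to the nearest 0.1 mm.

PW ≈ 15.9 mm

Precipitable water is the column-integrated vapour mass per unit area: PW = (1/g) Σ q̄ Δp, with q in kg/kg and Δp in Pa (1 kg/m² of water = 1 mm).
Layer 1020–850 hPa: Δp = 170 hPa = 17000 Pa, q̄ = 0.0043 kg/kg → 0.0043 × 17000 / 9.8 = 7.46 mm
Layer 850–770 hPa: Δp = 80 hPa = 8000 Pa, q̄ = 0.0031 kg/kg → 0.0031 × 8000 / 9.8 = 2.53 mm
Layer 770–420 hPa: Δp = 350 hPa = 35000 Pa, q̄ = 0.0016 kg/kg → 0.0016 × 35000 / 9.8 = 5.71 mm
Layer 420–350 hPa: Δp = 70 hPa = 7000 Pa, q̄ = 0.00023 kg/kg → 0.00023 × 7000 / 9.8 = 0.16 mm
PW = 7.46 + 2.53 + 5.71 + 0.16 = 15.86 ≈ 15.9 mm.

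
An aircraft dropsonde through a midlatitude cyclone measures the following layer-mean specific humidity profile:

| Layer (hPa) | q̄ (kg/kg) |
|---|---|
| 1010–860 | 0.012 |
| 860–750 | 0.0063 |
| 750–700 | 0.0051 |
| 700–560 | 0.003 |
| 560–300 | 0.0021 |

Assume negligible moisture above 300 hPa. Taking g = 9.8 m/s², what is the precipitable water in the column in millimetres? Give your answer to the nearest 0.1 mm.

Precipitable water is the column-integrated vapour mass per unit area: PW = (1/g) Σ q̄ Δp, with q in kg/kg and Δp in Pa (1 kg/m² of water = 1 mm).
Layer 1010–860 hPa: Δp = 150 hPa = 15000 Pa, q̄ = 0.012 kg/kg → 0.012 × 15000 / 9.8 = 18.37 mm
Layer 860–750 hPa: Δp = 110 hPa = 11000 Pa, q̄ = 0.0063 kg/kg → 0.0063 × 11000 / 9.8 = 7.07 mm
Layer 750–700 hPa: Δp = 50 hPa = 5000 Pa, q̄ = 0.0051 kg/kg → 0.0051 × 5000 / 9.8 = 2.60 mm
Layer 700–560 hPa: Δp = 140 hPa = 14000 Pa, q̄ = 0.003 kg/kg → 0.003 × 14000 / 9.8 = 4.29 mm
Layer 560–300 hPa: Δp = 260 hPa = 26000 Pa, q̄ = 0.0021 kg/kg → 0.0021 × 26000 / 9.8 = 5.57 mm
PW = 18.37 + 7.07 + 2.60 + 4.29 + 5.57 = 37.90 ≈ 37.9 mm.

PW ≈ 37.9 mm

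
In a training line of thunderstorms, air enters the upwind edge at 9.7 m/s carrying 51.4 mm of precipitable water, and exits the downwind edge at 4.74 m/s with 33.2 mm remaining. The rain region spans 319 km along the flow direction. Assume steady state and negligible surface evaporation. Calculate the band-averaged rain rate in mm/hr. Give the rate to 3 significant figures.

R ≈ 3.85 mm/hr

Column moisture flux per unit crosswind length is F = V × PW.
Inflow: F_in = 9.7 × 51.4 = 498.58 mm·m/s
Outflow: F_out = 4.74 × 33.2 = 157.368 mm·m/s
Steady-state rate R = (F_in − F_out)/L = (498.58 − 157.368) / 319000 m = 1.070e-03 mm/s.
R = 1.070e-03 × 3600 = 3.85 mm/hr.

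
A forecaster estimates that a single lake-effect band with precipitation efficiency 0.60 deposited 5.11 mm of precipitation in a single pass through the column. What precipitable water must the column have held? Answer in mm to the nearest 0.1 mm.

PW ≈ 8.5 mm

PW = precipitation / ε = 5.11 / 0.60 = 8.5 mm.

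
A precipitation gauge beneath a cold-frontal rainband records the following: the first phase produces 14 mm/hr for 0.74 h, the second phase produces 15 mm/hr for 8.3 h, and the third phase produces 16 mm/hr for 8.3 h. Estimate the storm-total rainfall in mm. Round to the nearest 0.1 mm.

Total = Σ Rᵢ Δtᵢ = 14 × 0.74 + 15 × 8.3 + 16 × 8.3
      = 10.36 + 124.5 + 132.8 = 267.7 mm.

total ≈ 267.7 mm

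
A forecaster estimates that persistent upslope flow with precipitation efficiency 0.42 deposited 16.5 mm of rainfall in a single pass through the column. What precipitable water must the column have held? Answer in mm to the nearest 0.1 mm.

PW ≈ 39.3 mm

PW = rainfall / ε = 16.5 / 0.42 = 39.3 mm.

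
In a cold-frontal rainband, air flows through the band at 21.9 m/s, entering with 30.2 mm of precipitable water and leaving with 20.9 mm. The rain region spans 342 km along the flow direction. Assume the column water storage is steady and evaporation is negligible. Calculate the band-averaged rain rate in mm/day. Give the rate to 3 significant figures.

Column moisture flux per unit crosswind length is F = V × PW.
Inflow: F_in = 21.9 × 30.2 = 661.38 mm·m/s
Outflow: F_out = 21.9 × 20.9 = 457.71 mm·m/s
Steady-state rate R = (F_in − F_out)/L = (661.38 − 457.71) / 342000 m = 5.955e-04 mm/s.
R = 5.955e-04 × 3600 × 24 = 51.5 mm/day.

R ≈ 51.5 mm/day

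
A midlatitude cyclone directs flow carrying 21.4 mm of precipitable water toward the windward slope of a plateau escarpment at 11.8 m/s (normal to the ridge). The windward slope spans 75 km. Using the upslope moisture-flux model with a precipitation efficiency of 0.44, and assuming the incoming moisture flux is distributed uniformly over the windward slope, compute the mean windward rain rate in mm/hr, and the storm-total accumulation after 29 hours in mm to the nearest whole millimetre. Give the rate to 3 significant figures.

R ≈ 5.33 mm/hr; total ≈ 155 mm

Incoming column moisture flux per unit ridge length: F = V × PW = 11.8 × 21.4 = 252.52 mm·m/s.
Spread over the 75 km slope with efficiency ε = 0.44: R = ε·F/W = 0.44 × 252.52 / 75000 m = 1.481e-03 mm/s.
R = 1.481e-03 × 3600 = 5.33 mm/hr.
Over 29 h: total = 5.33 × 29 = 154.57 ≈ 155 mm.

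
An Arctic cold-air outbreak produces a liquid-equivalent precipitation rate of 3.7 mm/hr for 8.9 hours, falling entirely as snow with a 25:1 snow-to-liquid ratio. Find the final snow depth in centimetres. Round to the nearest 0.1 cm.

Liquid-equivalent depth = 3.7 × 8.9 = 32.93 mm.
Snow depth = 32.93 mm × 25 = 823.25 mm = 82.3 cm.

snow depth ≈ 82.3 cm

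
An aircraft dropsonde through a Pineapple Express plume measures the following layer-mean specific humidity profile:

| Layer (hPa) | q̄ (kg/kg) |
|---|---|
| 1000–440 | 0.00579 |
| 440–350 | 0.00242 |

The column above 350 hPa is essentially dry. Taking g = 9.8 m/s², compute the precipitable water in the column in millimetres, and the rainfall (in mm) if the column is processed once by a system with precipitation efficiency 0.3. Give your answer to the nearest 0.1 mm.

PW ≈ 35.3 mm; rainfall ≈ 10.6 mm

Precipitable water is the column-integrated vapour mass per unit area: PW = (1/g) Σ q̄ Δp, with q in kg/kg and Δp in Pa (1 kg/m² of water = 1 mm).
Layer 1000–440 hPa: Δp = 560 hPa = 56000 Pa, q̄ = 0.00579 kg/kg → 0.00579 × 56000 / 9.8 = 33.09 mm
Layer 440–350 hPa: Δp = 90 hPa = 9000 Pa, q̄ = 0.00242 kg/kg → 0.00242 × 9000 / 9.8 = 2.22 mm
PW = 33.09 + 2.22 = 35.31 ≈ 35.3 mm.
Rainfall = ε × PW = 0.3 × 35.3 = 10.6 mm.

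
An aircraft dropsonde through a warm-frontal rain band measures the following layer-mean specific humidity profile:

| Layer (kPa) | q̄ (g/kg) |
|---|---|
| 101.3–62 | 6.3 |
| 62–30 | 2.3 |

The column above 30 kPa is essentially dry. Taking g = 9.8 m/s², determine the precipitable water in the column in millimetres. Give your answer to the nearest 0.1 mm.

PW ≈ 32.8 mm

Precipitable water is the column-integrated vapour mass per unit area: PW = (1/g) Σ q̄ Δp, with q in kg/kg and Δp in Pa (1 kg/m² of water = 1 mm).
Layer 101.3–62 kPa: Δp = 393 hPa = 39300 Pa, q̄ = 0.0063 kg/kg → 0.0063 × 39300 / 9.8 = 25.26 mm
Layer 62–30 kPa: Δp = 320 hPa = 32000 Pa, q̄ = 0.0023 kg/kg → 0.0023 × 32000 / 9.8 = 7.51 mm
PW = 25.26 + 7.51 = 32.77 ≈ 32.8 mm.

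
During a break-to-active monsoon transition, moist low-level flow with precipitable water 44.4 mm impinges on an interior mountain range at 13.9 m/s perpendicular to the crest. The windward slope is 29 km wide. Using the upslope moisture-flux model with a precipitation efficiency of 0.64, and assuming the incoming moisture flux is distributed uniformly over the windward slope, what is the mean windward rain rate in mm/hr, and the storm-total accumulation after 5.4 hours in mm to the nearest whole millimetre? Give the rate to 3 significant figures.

R ≈ 49.0 mm/hr; total ≈ 265 mm

Incoming column moisture flux per unit ridge length: F = V × PW = 13.9 × 44.4 = 617.16 mm·m/s.
Spread over the 29 km slope with efficiency ε = 0.64: R = ε·F/W = 0.64 × 617.16 / 29000 m = 1.362e-02 mm/s.
R = 1.362e-02 × 3600 = 49.0 mm/hr.
Over 5.4 h: total = 49.0 × 5.4 = 264.6 ≈ 265 mm.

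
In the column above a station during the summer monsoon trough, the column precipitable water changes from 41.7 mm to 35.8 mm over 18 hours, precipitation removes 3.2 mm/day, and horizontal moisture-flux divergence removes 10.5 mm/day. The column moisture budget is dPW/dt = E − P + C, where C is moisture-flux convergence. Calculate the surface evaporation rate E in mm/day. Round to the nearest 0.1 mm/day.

dPW/dt = (35.8 − 41.7) mm / (18/24 day) = -7.867 mm/day.
E = dPW/dt + P − C = (-7.867) + 3.2 − (-10.5) = 5.8 mm/day.

E ≈ 5.8 mm/day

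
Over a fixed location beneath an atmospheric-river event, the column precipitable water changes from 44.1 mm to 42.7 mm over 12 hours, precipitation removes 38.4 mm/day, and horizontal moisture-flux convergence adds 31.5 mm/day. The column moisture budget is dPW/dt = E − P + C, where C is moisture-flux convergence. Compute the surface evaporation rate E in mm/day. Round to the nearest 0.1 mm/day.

dPW/dt = (42.7 − 44.1) mm / (12/24 day) = -2.800 mm/day.
E = dPW/dt + P − C = (-2.800) + 38.4 − (31.5) = 4.1 mm/day.

E ≈ 4.1 mm/day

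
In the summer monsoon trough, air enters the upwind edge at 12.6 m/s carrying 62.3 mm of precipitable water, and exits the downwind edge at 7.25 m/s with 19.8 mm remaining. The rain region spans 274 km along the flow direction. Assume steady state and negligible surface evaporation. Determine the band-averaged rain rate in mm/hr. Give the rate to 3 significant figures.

Column moisture flux per unit crosswind length is F = V × PW.
Inflow: F_in = 12.6 × 62.3 = 784.98 mm·m/s
Outflow: F_out = 7.25 × 19.8 = 143.55 mm·m/s
Steady-state rate R = (F_in − F_out)/L = (784.98 − 143.55) / 274000 m = 2.341e-03 mm/s.
R = 2.341e-03 × 3600 = 8.43 mm/hr.

R ≈ 8.43 mm/hr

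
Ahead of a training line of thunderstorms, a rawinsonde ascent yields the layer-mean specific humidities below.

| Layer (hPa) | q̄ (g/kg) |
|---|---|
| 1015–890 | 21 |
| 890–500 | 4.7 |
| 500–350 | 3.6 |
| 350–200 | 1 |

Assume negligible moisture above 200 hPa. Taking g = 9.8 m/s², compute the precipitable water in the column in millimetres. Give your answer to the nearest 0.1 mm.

PW ≈ 52.5 mm

Precipitable water is the column-integrated vapour mass per unit area: PW = (1/g) Σ q̄ Δp, with q in kg/kg and Δp in Pa (1 kg/m² of water = 1 mm).
Layer 1015–890 hPa: Δp = 125 hPa = 12500 Pa, q̄ = 0.021 kg/kg → 0.021 × 12500 / 9.8 = 26.79 mm
Layer 890–500 hPa: Δp = 390 hPa = 39000 Pa, q̄ = 0.0047 kg/kg → 0.0047 × 39000 / 9.8 = 18.70 mm
Layer 500–350 hPa: Δp = 150 hPa = 15000 Pa, q̄ = 0.0036 kg/kg → 0.0036 × 15000 / 9.8 = 5.51 mm
Layer 350–200 hPa: Δp = 150 hPa = 15000 Pa, q̄ = 0.001 kg/kg → 0.001 × 15000 / 9.8 = 1.53 mm
PW = 26.79 + 18.70 + 5.51 + 1.53 = 52.53 ≈ 52.5 mm.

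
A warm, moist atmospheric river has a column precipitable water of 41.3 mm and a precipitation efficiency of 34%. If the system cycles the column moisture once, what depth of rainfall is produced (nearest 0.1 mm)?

Rainfall = ε × PW = 0.34 × 41.3 = 14.0 mm.

rainfall ≈ 14.0 mm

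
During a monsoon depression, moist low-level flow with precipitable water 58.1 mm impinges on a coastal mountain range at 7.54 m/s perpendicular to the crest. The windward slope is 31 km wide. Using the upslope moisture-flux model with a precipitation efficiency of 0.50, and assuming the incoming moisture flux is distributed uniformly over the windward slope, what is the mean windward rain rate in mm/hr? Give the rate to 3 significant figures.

R ≈ 25.4 mm/hr

Incoming column moisture flux per unit ridge length: F = V × PW = 7.54 × 58.1 = 438.074 mm·m/s.
Spread over the 31 km slope with efficiency ε = 0.50: R = ε·F/W = 0.50 × 438.074 / 31000 m = 7.066e-03 mm/s.
R = 7.066e-03 × 3600 = 25.4 mm/hr.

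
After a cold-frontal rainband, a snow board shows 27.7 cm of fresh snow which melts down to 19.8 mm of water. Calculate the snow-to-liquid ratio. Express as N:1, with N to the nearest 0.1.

Ratio = snow depth / SWE = 277 mm / 19.8 mm = 14.0, i.e. 14.0:1.

ratio ≈ 14.0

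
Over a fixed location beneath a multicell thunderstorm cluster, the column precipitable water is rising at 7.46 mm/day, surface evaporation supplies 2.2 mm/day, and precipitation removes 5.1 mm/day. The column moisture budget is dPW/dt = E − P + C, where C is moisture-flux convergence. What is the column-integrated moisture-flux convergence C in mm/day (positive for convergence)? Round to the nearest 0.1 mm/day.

dPW/dt = +7.46 mm/day.
C = dPW/dt − E + P = (+7.46) − 2.2 + 5.1 = 10.4 mm/day.

C ≈ 10.4 mm/day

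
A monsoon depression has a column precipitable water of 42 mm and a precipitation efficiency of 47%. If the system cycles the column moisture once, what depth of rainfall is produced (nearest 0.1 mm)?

Rainfall = ε × PW = 0.47 × 42 = 19.7 mm.

rainfall ≈ 19.7 mm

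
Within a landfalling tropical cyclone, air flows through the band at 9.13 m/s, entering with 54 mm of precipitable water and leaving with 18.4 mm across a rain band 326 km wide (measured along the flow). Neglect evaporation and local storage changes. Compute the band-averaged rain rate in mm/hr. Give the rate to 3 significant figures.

Column moisture flux per unit crosswind length is F = V × PW.
Inflow: F_in = 9.13 × 54 = 493.02 mm·m/s
Outflow: F_out = 9.13 × 18.4 = 167.992 mm·m/s
Steady-state rate R = (F_in − F_out)/L = (493.02 − 167.992) / 326000 m = 9.970e-04 mm/s.
R = 9.970e-04 × 3600 = 3.59 mm/hr.

R ≈ 3.59 mm/hr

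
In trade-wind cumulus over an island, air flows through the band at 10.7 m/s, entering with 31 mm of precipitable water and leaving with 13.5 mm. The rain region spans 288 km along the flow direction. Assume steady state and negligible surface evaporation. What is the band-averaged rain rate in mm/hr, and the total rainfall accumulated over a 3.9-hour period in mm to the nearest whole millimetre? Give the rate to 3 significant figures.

Column moisture flux per unit crosswind length is F = V × PW.
Inflow: F_in = 10.7 × 31 = 331.7 mm·m/s
Outflow: F_out = 10.7 × 13.5 = 144.45 mm·m/s
Steady-state rate R = (F_in − F_out)/L = (331.7 − 144.45) / 288000 m = 6.502e-04 mm/s.
R = 6.502e-04 × 3600 = 2.34 mm/hr.
Over 3.9 h: total = 2.34 × 3.9 = 9.126 ≈ 9 mm.

R ≈ 2.34 mm/hr; total ≈ 9 mm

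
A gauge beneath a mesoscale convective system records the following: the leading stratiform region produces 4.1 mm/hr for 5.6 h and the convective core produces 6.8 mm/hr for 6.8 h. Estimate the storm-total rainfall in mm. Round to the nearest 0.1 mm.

Total = Σ Rᵢ Δtᵢ = 4.1 × 5.6 + 6.8 × 6.8
      = 22.96 + 46.24 = 69.2 mm.

total ≈ 69.2 mm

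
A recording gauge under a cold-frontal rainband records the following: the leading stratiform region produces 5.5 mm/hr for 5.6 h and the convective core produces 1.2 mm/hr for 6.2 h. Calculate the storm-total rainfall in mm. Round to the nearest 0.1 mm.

total ≈ 38.2 mm

Total = Σ Rᵢ Δtᵢ = 5.5 × 5.6 + 1.2 × 6.2
      = 30.8 + 7.44 = 38.2 mm.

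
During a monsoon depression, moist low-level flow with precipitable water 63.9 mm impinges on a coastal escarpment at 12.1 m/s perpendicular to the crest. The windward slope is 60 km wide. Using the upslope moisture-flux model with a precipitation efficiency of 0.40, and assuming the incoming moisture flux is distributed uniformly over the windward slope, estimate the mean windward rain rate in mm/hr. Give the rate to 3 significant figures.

R ≈ 18.6 mm/hr

Incoming column moisture flux per unit ridge length: F = V × PW = 12.1 × 63.9 = 773.19 mm·m/s.
Spread over the 60 km slope with efficiency ε = 0.40: R = ε·F/W = 0.40 × 773.19 / 60000 m = 5.155e-03 mm/s.
R = 5.155e-03 × 3600 = 18.6 mm/hr.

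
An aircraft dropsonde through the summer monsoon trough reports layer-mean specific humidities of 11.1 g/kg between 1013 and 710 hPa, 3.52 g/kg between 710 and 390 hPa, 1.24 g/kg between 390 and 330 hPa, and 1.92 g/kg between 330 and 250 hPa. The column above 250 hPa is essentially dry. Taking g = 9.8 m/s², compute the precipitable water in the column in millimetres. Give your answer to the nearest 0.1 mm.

Precipitable water is the column-integrated vapour mass per unit area: PW = (1/g) Σ q̄ Δp, with q in kg/kg and Δp in Pa (1 kg/m² of water = 1 mm).
Layer 1013–710 hPa: Δp = 303 hPa = 30300 Pa, q̄ = 0.0111 kg/kg → 0.0111 × 30300 / 9.8 = 34.32 mm
Layer 710–390 hPa: Δp = 320 hPa = 32000 Pa, q̄ = 0.00352 kg/kg → 0.00352 × 32000 / 9.8 = 11.49 mm
Layer 390–330 hPa: Δp = 60 hPa = 6000 Pa, q̄ = 0.00124 kg/kg → 0.00124 × 6000 / 9.8 = 0.76 mm
Layer 330–250 hPa: Δp = 80 hPa = 8000 Pa, q̄ = 0.00192 kg/kg → 0.00192 × 8000 / 9.8 = 1.57 mm
PW = 34.32 + 11.49 + 0.76 + 1.57 = 48.14 ≈ 48.1 mm.

PW ≈ 48.1 mm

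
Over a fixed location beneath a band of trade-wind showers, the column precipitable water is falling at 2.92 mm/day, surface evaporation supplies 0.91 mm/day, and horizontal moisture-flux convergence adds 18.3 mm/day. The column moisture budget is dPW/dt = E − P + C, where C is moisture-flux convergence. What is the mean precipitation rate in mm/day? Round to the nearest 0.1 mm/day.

P ≈ 22.1 mm/day

dPW/dt = -2.92 mm/day.
P = E + C − dPW/dt = 0.91 + (18.3) − (-2.92) = 22.1 mm/day.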